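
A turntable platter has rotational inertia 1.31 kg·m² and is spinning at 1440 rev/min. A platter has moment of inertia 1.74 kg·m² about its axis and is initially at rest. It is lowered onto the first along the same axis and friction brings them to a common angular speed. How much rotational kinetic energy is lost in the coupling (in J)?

No external torque acts about the common axis, so total angular momentum is conserved.
Taking A's sense as positive: L = (1.310)(1440) = 1886 kg·m²·rpm.
Combined I = 1.310 + 1.740 = 3.050 kg·m².
ω_f = L / I = 1886 / 3.050 = 618.5 rpm.
KE_i = ½ΣIω² = 14890 J; KE_f = ½(3.050)(64.77)² = 6397 J.

ΔKE lost ≈ 8500 J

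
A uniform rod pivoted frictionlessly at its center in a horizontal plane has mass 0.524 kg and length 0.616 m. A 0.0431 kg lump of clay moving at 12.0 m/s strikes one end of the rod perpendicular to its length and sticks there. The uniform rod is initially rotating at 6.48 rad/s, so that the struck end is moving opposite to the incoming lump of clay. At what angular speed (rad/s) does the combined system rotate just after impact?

|ω_f| ≈ 2.51 rad/s

The axle reaction passes through the pivot and exerts no torque about it; angular momentum about the pivot is conserved through the impact.
I_p = (1/12)(0.524)(0.616)² = 0.01657 kg·m². Taking the sense of the lump of clay's angular momentum as positive, L_{lump} = m v R = (0.0431)(12.0)(0.616/2) = 0.1593 kg·m²/s.
L_i = −I_p ω_p + m v R = −(0.01657)(6.48) + 0.1593 = 0.05193 kg·m²/s.
After sticking, I_f = I_p + m R² = 0.01657 + (0.0431)(0.616/2)² = 0.02066 kg·m².
ω_f = L_i / I_f = 0.05193 / 0.02066 = 2.514 rad/s.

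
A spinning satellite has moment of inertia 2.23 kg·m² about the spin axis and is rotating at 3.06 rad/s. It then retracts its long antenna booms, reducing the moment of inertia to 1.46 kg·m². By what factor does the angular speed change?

Angular momentum about the spin axis is conserved since the torque about it is zero.
ω₂/ω₁ = I₁/I₂ = 2.230 / 1.460 = 1.527.

ω₂/ω₁ ≈ 1.53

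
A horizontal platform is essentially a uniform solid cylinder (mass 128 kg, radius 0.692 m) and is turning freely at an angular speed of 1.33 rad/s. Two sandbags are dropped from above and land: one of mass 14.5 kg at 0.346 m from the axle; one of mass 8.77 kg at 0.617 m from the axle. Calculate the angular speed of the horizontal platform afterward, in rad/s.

The added mass arrives with no angular momentum about the axle, and any external torque about the axle is negligible, so the system's angular momentum is conserved.
I_p = ½(128)(0.692)² = 30.65 kg·m².
Added inertia Σmr² = (14.5)(0.346)² + (8.77)(0.617)² = 5.075 kg·m²; I_f = 30.65 + 5.075 = 35.72 kg·m².
ω_f = I_p ω_i / I_f = (30.65)(1.33) / 35.72 = 1.141 rad/s.

ω_f ≈ 1.14 rad/s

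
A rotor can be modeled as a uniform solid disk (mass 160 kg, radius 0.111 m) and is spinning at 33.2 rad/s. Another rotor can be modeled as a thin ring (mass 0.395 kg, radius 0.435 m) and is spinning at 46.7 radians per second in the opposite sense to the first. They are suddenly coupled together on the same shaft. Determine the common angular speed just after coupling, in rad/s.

|ω_f| ≈ 27.6 rad/s

No external torque acts about the common axis, so total angular momentum is conserved.
Moments of inertia: I_A = ½(160)(0.111)² = 0.9857 kg·m²; I_B = (0.395)(0.435)² = 0.07474 kg·m².
Taking A's sense as positive: L = (0.9857)(33.2) − (0.07474)(46.7) = 29.23 kg·m²·rad/s.
Combined I = 0.9857 + 0.07474 = 1.060 kg·m².
ω_f = L / I = 29.23 / 1.060 = 27.57 rad/s.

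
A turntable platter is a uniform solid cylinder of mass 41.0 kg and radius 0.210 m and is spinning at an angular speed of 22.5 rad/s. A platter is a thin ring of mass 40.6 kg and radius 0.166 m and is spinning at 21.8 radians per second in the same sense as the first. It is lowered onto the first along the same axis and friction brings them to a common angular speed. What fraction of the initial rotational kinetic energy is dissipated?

No external torque acts about the common axis, so total angular momentum is conserved.
Moments of inertia: I_A = ½(41.0)(0.210)² = 0.9040 kg·m²; I_B = (40.6)(0.166)² = 1.119 kg·m².
Taking A's sense as positive: L = (0.9040)(22.5) + (1.119)(21.8) = 44.73 kg·m²·rad/s.
Combined I = 0.9040 + 1.119 = 2.023 kg·m².
ω_f = L / I = 44.73 / 2.023 = 22.11 rad/s.
KE_i = ½ΣIω² = 494.7 J; KE_f = ½(2.023)(22.11)² = 494.6 J.
Fraction dissipated = (KE_i − KE_f)/KE_i = 0.0002476.

fraction ≈ 0.000248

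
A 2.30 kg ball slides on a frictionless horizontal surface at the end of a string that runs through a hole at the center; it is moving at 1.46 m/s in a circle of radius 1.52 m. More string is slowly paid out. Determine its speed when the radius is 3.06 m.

Central (radial) force ⇒ zero torque about the center ⇒ m v r is constant.
v₂ = v₁ r₁ / r₂ = (1.46)(1.52) / (3.06) = 0.7252 m/s.

v₂ ≈ 0.725 m/s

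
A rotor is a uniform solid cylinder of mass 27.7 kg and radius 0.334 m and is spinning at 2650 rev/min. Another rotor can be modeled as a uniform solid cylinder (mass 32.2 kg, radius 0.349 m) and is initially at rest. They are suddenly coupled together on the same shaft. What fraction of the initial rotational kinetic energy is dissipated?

No external torque acts about the common axis, so total angular momentum is conserved.
Moments of inertia: I_A = ½(27.7)(0.334)² = 1.545 kg·m²; I_B = ½(32.2)(0.349)² = 1.961 kg·m².
Taking A's sense as positive: L = (1.545)(2650) = 4094 kg·m²·rpm.
Combined I = 1.545 + 1.961 = 3.506 kg·m².
ω_f = L / I = 4094 / 3.506 = 1168 rpm.
KE_i = ½ΣIω² = 59490 J; KE_f = ½(3.506)(122.3)² = 26220 J.
Fraction dissipated = (KE_i − KE_f)/KE_i = 0.5593.

fraction ≈ 0.559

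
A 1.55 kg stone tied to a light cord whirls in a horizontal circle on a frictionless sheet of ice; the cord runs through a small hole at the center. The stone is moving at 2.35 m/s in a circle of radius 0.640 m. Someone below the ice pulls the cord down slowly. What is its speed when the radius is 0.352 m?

The only horizontal force on the mass is along the cord (radial), so it exerts no torque about the hole and angular momentum m v r is conserved.
v₂ = v₁ r₁ / r₂ = (2.35)(0.640) / (0.352) = 4.273 m/s.

v₂ ≈ 4.27 m/s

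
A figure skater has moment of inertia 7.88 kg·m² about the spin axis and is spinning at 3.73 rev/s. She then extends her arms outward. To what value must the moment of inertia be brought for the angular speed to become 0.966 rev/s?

I₂ ≈ 30.4 kg·m²

No external torque acts about the spin axis, so angular momentum is conserved.
I₂ = I₁ω₁ / ω₂ = (7.88)(3.73) / (0.966) = 30.43 kg·m².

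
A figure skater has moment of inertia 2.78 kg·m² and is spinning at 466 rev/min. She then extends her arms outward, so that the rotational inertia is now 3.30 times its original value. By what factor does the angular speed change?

ω₂/ω₁ ≈ 0.303

No external torque acts about the spin axis, so angular momentum is conserved.
I₂ = 3.30 × 2.78 = 9.174 kg·m².
ω₂/ω₁ = I₁/I₂ = 2.780 / 9.174 = 0.3030.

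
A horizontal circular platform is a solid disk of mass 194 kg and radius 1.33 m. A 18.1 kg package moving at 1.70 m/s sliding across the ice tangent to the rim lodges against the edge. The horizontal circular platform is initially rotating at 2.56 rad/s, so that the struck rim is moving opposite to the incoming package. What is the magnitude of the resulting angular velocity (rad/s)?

The axle reaction passes through the central axle and exerts no torque about it; angular momentum about the central axle is conserved through the impact.
I_p = ½(194)(1.33)² = 171.6 kg·m². Taking the sense of the package's angular momentum as positive, L_{package} = m v R = (18.1)(1.70)(1.33) = 40.92 kg·m²/s.
L_i = −I_p ω_p + m v R = −(171.6)(2.56) + 40.92 = -398.3 kg·m²/s.
After sticking, I_f = I_p + m R² = 171.6 + (18.1)(1.33)² = 203.6 kg·m².
ω_f = L_i / I_f = -398.3 / 203.6 = -1.956 rad/s.

|ω_f| ≈ 1.96 rad/s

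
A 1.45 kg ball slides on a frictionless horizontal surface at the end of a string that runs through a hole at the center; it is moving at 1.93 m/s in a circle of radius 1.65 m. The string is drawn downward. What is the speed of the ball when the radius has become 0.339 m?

v₂ ≈ 9.39 m/s

The only horizontal force on the mass is along the cord (radial), so it exerts no torque about the hole and angular momentum m v r is conserved.
v₂ = v₁ r₁ / r₂ = (1.93)(1.65) / (0.339) = 9.394 m/s.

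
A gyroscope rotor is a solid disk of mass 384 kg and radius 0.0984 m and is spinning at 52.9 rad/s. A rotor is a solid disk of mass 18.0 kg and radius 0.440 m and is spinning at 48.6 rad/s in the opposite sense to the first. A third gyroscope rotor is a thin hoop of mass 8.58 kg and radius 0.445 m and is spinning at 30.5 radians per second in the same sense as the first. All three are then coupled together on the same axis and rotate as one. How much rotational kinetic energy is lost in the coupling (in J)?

The coupling torques are internal; angular momentum about the shared axis is conserved.
Moments of inertia: I_A = ½(384)(0.0984)² = 1.859 kg·m²; I_B = ½(18.0)(0.440)² = 1.742 kg·m²; I_C = (8.58)(0.445)² = 1.699 kg·m².
Taking A's sense as positive: L = (1.859)(52.9) − (1.742)(48.6) + (1.699)(30.5) = 65.48 kg·m²·rad/s.
Combined I = 1.859 + 1.742 + 1.699 = 5.301 kg·m².
ω_f = L / I = 65.48 / 5.301 = 12.35 rad/s.
KE_i = ½ΣIω² = 5449 J; KE_f = ½(5.301)(12.35)² = 404.5 J.

ΔKE lost ≈ 5040 J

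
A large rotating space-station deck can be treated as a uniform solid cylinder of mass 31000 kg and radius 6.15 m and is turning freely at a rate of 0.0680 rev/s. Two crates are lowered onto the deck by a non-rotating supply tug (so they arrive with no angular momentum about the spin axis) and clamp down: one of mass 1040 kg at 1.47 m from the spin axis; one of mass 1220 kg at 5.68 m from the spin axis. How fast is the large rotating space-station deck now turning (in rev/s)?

The added mass arrives with no angular momentum about the spin axis, and any external torque about the spin axis is negligible, so the system's angular momentum is conserved.
I_p = ½(31000)(6.15)² = 5.862e+05 kg·m².
Added inertia Σmr² = (1040)(1.47)² + (1220)(5.68)² = 41610 kg·m²; I_f = 5.862e+05 + 41610 = 6.279e+05 kg·m².
ω_f = I_p ω_i / I_f = (5.862e+05)(0.0680) / 6.279e+05 = 0.06349 rev/s.

ω_f ≈ 0.0635 rev/s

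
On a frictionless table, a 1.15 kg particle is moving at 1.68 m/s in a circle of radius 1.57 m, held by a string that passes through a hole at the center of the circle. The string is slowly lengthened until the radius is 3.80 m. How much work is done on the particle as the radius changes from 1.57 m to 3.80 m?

Central (radial) force ⇒ zero torque about the center ⇒ m v r is constant.
v₂ = v₁ r₁ / r₂ = (1.68)(1.57) / (3.80) = 0.6941 m/s.
W = ΔKE = ½m(v₂² − v₁²) = -1.346 J.

W ≈ -1.35 J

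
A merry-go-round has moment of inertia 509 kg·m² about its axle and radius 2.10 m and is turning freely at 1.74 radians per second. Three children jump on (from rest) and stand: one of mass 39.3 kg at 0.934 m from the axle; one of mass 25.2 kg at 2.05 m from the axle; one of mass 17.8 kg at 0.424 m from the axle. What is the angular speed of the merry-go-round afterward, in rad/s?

No external torque acts about the axle; L_before = L_after.
Added inertia Σmr² = (39.3)(0.934)² + (25.2)(2.05)² + (17.8)(0.424)² = 143.4 kg·m²; I_f = 509.0 + 143.4 = 652.4 kg·m².
ω_f = I_p ω_i / I_f = (509.0)(1.74) / 652.4 = 1.358 rad/s.

ω_f ≈ 1.36 rad/s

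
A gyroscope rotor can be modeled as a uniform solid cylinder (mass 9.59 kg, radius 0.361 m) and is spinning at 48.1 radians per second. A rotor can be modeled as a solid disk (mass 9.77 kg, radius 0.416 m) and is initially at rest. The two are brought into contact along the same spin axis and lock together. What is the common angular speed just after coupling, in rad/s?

No external torque acts about the common axis, so total angular momentum is conserved.
Moments of inertia: I_A = ½(9.59)(0.361)² = 0.6249 kg·m²; I_B = ½(9.77)(0.416)² = 0.8454 kg·m².
Taking A's sense as positive: L = (0.6249)(48.1) = 30.06 kg·m²·rad/s.
Combined I = 0.6249 + 0.8454 = 1.470 kg·m².
ω_f = L / I = 30.06 / 1.470 = 20.44 rad/s.

|ω_f| ≈ 20.4 rad/s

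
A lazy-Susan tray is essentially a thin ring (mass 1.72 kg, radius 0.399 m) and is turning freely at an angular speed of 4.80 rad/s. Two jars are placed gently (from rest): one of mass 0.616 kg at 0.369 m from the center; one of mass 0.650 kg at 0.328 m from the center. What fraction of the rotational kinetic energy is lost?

No external torque acts about the center; L_before = L_after.
I_p = (1.72)(0.399)² = 0.2738 kg·m².
Added inertia Σmr² = (0.616)(0.369)² + (0.650)(0.328)² = 0.1538 kg·m²; I_f = 0.2738 + 0.1538 = 0.4276 kg·m².
ω_f = I_p ω_i / I_f = (0.2738)(4.80) / 0.4276 = 3.074 rad/s.
KE_i = ½(0.2738)(4.800 rad/s)² = 3.154 J; KE_f = ½(0.4276)(3.074)² = 2.020 J.
Fraction lost = 0.3597.

fraction ≈ 0.360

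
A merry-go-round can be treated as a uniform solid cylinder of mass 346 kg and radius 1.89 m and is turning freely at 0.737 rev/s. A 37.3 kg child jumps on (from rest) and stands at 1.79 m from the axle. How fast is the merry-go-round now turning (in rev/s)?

ω_f ≈ 0.618 rev/s

The added mass arrives with no angular momentum about the axle, and any external torque about the axle is negligible, so the system's angular momentum is conserved.
I_p = ½(346)(1.89)² = 618.0 kg·m².
Added inertia Σmr² = (37.3)(1.79)² = 119.5 kg·m²; I_f = 618.0 + 119.5 = 737.5 kg·m².
ω_f = I_p ω_i / I_f = (618.0)(0.737) / 737.5 = 0.6176 rev/s.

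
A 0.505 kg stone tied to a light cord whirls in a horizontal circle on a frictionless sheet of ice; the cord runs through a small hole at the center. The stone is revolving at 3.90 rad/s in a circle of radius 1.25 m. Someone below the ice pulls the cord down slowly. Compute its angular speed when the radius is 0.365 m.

The constraining force is radial, so m r² ω about the center is conserved.
ω₂ = ω₁ (r₁/r₂)² = (3.90)(1.25/0.365)² = 45.74 rad/s.

ω₂ ≈ 45.7 rad/s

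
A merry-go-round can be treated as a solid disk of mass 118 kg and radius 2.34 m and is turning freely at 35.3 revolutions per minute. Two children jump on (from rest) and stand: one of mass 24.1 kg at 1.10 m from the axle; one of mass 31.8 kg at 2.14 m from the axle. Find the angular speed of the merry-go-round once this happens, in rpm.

No external torque acts about the axle; L_before = L_after.
I_p = ½(118)(2.34)² = 323.1 kg·m².
Added inertia Σmr² = (24.1)(1.10)² + (31.8)(2.14)² = 174.8 kg·m²; I_f = 323.1 + 174.8 = 497.9 kg·m².
ω_f = I_p ω_i / I_f = (323.1)(35.3) / 497.9 = 22.91 rpm.

ω_f ≈ 22.9 rpm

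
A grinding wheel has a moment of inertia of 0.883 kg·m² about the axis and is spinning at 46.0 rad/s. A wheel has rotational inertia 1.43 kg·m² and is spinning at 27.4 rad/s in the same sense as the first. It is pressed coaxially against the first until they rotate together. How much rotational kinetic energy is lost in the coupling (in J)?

The coupling torques are internal; angular momentum about the shared axis is conserved.
Taking A's sense as positive: L = (0.8830)(46.0) + (1.430)(27.4) = 79.80 kg·m²·rad/s.
Combined I = 0.8830 + 1.430 = 2.313 kg·m².
ω_f = L / I = 79.80 / 2.313 = 34.50 rad/s.
KE_i = ½ΣIω² = 1471 J; KE_f = ½(2.313)(34.50)² = 1377 J.

ΔKE lost ≈ 94.4 J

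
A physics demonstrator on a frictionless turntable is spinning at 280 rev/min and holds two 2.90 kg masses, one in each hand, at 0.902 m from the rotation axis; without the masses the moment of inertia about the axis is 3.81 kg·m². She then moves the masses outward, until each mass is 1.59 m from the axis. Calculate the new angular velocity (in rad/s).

Angular momentum about the spin axis is conserved since the torque about it is zero.
I₁ = 3.81 + 2(2.90)(0.902)² = 8.529 kg·m²; I₂ = 3.81 + 2(2.90)(1.59)² = 18.47 kg·m².
ω₂ = I₁ω₁ / I₂ = (8.529)(280 rpm) / (18.47) = 129.3 rpm = 13.54 rad/s.

ω₂ ≈ 13.5 rad/s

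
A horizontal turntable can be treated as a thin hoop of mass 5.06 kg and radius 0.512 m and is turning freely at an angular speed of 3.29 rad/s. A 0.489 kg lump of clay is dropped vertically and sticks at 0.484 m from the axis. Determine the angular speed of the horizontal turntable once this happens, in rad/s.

ω_f ≈ 3.03 rad/s

No external torque acts about the axis; L_before = L_after.
I_p = (5.06)(0.512)² = 1.326 kg·m².
Added inertia Σmr² = (0.489)(0.484)² = 0.1146 kg·m²; I_f = 1.326 + 0.1146 = 1.441 kg·m².
ω_f = I_p ω_i / I_f = (1.326)(3.29) / 1.441 = 3.028 rad/s.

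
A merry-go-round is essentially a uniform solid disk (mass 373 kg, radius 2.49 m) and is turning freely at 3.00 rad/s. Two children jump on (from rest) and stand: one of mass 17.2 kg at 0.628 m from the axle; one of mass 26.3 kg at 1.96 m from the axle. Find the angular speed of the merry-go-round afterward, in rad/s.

The added mass arrives with no angular momentum about the axle, and any external torque about the axle is negligible, so the system's angular momentum is conserved.
I_p = ½(373)(2.49)² = 1156 kg·m².
Added inertia Σmr² = (17.2)(0.628)² + (26.3)(1.96)² = 107.8 kg·m²; I_f = 1156 + 107.8 = 1264 kg·m².
ω_f = I_p ω_i / I_f = (1156)(3.00) / 1264 = 2.744 rad/s.

ω_f ≈ 2.74 rad/s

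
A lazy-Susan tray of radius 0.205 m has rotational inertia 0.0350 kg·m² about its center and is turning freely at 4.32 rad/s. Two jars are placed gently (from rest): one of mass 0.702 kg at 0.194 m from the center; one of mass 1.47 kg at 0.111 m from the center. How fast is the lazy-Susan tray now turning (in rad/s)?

ω_f ≈ 1.90 rad/s

The added mass arrives with no angular momentum about the center, and any external torque about the center is negligible, so the system's angular momentum is conserved.
Added inertia Σmr² = (0.702)(0.194)² + (1.47)(0.111)² = 0.04453 kg·m²; I_f = 0.03500 + 0.04453 = 0.07953 kg·m².
ω_f = I_p ω_i / I_f = (0.03500)(4.32) / 0.07953 = 1.901 rad/s.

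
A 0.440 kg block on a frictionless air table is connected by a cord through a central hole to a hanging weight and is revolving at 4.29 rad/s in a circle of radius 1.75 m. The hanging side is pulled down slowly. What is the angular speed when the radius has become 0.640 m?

The constraining force is radial, so m r² ω about the center is conserved.
ω₂ = ω₁ (r₁/r₂)² = (4.29)(1.75/0.640)² = 32.08 rad/s.

ω₂ ≈ 32.1 rad/s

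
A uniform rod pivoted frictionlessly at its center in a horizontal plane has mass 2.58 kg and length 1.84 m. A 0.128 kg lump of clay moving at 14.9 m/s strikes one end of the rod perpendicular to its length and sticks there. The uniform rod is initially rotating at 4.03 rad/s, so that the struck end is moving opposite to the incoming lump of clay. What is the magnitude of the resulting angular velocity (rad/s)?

About the pivot the impulsive forces during the collision are internal, so angular momentum about that axis is conserved.
I_p = (1/12)(2.58)(1.84)² = 0.7279 kg·m². Taking the sense of the lump of clay's angular momentum as positive, L_{lump} = m v R = (0.128)(14.9)(1.84/2) = 1.755 kg·m²/s.
L_i = −I_p ω_p + m v R = −(0.7279)(4.03) + 1.755 = -1.179 kg·m²/s.
After sticking, I_f = I_p + m R² = 0.7279 + (0.128)(1.84/2)² = 0.8362 kg·m².
ω_f = L_i / I_f = -1.179 / 0.8362 = -1.410 rad/s.

|ω_f| ≈ 1.41 rad/s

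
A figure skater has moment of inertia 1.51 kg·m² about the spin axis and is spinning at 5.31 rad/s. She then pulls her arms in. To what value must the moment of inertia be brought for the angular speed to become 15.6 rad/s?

No external torque acts about the spin axis, so angular momentum is conserved.
I₂ = I₁ω₁ / ω₂ = (1.51)(5.31) / (15.6) = 0.5140 kg·m².

I₂ ≈ 0.514 kg·m²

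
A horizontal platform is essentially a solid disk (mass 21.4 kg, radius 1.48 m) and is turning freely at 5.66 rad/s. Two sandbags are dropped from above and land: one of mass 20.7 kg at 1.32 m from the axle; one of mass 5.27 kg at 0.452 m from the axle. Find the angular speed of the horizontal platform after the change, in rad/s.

The added mass arrives with no angular momentum about the axle, and any external torque about the axle is negligible, so the system's angular momentum is conserved.
I_p = ½(21.4)(1.48)² = 23.44 kg·m².
Added inertia Σmr² = (20.7)(1.32)² + (5.27)(0.452)² = 37.14 kg·m²; I_f = 23.44 + 37.14 = 60.58 kg·m².
ω_f = I_p ω_i / I_f = (23.44)(5.66) / 60.58 = 2.190 rad/s.

ω_f ≈ 2.19 rad/s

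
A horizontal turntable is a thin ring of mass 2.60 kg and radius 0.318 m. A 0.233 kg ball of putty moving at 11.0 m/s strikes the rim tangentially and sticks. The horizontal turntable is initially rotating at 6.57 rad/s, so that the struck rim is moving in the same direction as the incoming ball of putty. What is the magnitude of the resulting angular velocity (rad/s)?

The axle reaction passes through the axle and exerts no torque about it; angular momentum about the axle is conserved through the impact.
I_p = (2.60)(0.318)² = 0.2629 kg·m². Taking the sense of the ball of putty's angular momentum as positive, L_{ball} = m v R = (0.233)(11.0)(0.318) = 0.8150 kg·m²/s.
L_i = +I_p ω_p + m v R = +(0.2629)(6.57) + 0.8150 = 2.542 kg·m²/s.
After sticking, I_f = I_p + m R² = 0.2629 + (0.233)(0.318)² = 0.2865 kg·m².
ω_f = L_i / I_f = 2.542 / 0.2865 = 8.875 rad/s.

|ω_f| ≈ 8.87 rad/s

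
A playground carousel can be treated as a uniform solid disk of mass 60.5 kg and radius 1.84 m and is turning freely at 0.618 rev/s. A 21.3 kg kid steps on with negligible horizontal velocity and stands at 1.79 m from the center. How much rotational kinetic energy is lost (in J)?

energy lost ≈ 309 J

No external torque acts about the center; L_before = L_after.
I_p = ½(60.5)(1.84)² = 102.4 kg·m².
Added inertia Σmr² = (21.3)(1.79)² = 68.25 kg·m²; I_f = 102.4 + 68.25 = 170.7 kg·m².
ω_f = I_p ω_i / I_f = (102.4)(0.618) / 170.7 = 0.3709 rev/s.
KE_i = ½(102.4)(3.883 rad/s)² = 772.1 J; KE_f = ½(170.7)(2.330)² = 463.3 J.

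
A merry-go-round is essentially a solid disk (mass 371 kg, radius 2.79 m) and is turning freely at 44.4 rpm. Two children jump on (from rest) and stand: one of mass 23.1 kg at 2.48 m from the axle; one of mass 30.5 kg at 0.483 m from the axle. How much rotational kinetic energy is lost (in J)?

No external torque acts about the axle; L_before = L_after.
I_p = ½(371)(2.79)² = 1444 kg·m².
Added inertia Σmr² = (23.1)(2.48)² + (30.5)(0.483)² = 149.2 kg·m²; I_f = 1444 + 149.2 = 1593 kg·m².
ω_f = I_p ω_i / I_f = (1444)(44.4) / 1593 = 40.24 rpm.
KE_i = ½(1444)(4.650 rad/s)² = 15610 J; KE_f = ½(1593)(4.214)² = 14150 J.

energy lost ≈ 1460 J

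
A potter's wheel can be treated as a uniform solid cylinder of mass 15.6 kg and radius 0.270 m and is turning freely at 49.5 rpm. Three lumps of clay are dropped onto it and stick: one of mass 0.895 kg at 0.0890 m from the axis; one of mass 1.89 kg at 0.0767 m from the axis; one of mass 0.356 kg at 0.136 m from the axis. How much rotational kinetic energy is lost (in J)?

energy lost ≈ 0.319 J

No external torque acts about the axis; L_before = L_after.
I_p = ½(15.6)(0.270)² = 0.5686 kg·m².
Added inertia Σmr² = (0.895)(0.0890)² + (1.89)(0.0767)² + (0.356)(0.136)² = 0.02479 kg·m²; I_f = 0.5686 + 0.02479 = 0.5934 kg·m².
ω_f = I_p ω_i / I_f = (0.5686)(49.5) / 0.5934 = 47.43 rpm.
KE_i = ½(0.5686)(5.184 rad/s)² = 7.639 J; KE_f = ½(0.5934)(4.967)² = 7.320 J.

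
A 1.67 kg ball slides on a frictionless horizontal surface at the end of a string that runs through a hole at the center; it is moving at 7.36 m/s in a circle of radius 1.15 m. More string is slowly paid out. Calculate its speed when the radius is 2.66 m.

v₂ ≈ 3.18 m/s

The only horizontal force on the mass is along the cord (radial), so it exerts no torque about the hole and angular momentum m v r is conserved.
v₂ = v₁ r₁ / r₂ = (7.36)(1.15) / (2.66) = 3.182 m/s.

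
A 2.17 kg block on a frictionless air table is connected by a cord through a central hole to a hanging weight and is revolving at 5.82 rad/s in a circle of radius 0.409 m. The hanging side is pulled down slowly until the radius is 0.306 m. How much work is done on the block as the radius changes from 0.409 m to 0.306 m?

No torque about the axis ⇒ m r₁² ω₁ = m r₂² ω₂.
ω₂ = ω₁ (r₁/r₂)² = (5.82)(0.409/0.306)² = 10.40 rad/s.
W = ΔKE = ½m(v₂² − v₁²) = 4.835 J.

W ≈ 4.84 J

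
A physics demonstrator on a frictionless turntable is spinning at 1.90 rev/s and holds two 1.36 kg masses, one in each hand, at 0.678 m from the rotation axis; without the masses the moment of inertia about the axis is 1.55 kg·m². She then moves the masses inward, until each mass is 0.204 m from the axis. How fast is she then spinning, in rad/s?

ω₂ ≈ 20.1 rad/s

Angular momentum about the spin axis is conserved since the torque about it is zero.
I₁ = 1.55 + 2(1.36)(0.678)² = 2.800 kg·m²; I₂ = 1.55 + 2(1.36)(0.204)² = 1.663 kg·m².
ω₂ = I₁ω₁ / I₂ = (2.800)(1.90 rev/s) / (1.663) = 3.199 rev/s = 20.10 rad/s.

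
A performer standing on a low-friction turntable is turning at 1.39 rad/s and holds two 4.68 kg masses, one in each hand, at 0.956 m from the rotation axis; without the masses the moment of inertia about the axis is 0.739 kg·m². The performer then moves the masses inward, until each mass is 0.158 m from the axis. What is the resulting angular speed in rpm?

ω₂ ≈ 127 rpm

With no external torque about the axis, L is conserved: I₁ω₁ = I₂ω₂.
I₁ = 0.739 + 2(4.68)(0.956)² = 9.293 kg·m²; I₂ = 0.739 + 2(4.68)(0.158)² = 0.9727 kg·m².
ω₂ = I₁ω₁ / I₂ = (9.293)(1.39 rad/s) / (0.9727) = 13.28 rad/s = 126.8 rpm.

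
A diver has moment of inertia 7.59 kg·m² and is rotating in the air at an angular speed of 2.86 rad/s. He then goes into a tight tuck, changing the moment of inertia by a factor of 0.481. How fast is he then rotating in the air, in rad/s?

No external torque acts about the spin axis, so angular momentum is conserved.
I₂ = 0.481 × 7.59 = 3.651 kg·m².
ω₂ = I₁ω₁ / I₂ = (7.590)(2.86 rad/s) / (3.651) = 5.946 rad/s.

ω₂ ≈ 5.95 rad/s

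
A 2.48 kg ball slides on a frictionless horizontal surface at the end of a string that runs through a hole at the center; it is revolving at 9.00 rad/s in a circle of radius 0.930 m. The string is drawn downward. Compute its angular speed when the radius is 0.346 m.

No torque about the axis ⇒ m r₁² ω₁ = m r₂² ω₂.
ω₂ = ω₁ (r₁/r₂)² = (9.00)(0.930/0.346)² = 65.02 rad/s.

ω₂ ≈ 65.0 rad/s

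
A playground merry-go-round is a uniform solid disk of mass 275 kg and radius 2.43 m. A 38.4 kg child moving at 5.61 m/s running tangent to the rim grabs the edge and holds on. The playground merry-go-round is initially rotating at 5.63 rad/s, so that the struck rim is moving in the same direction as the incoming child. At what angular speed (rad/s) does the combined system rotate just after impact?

The axle reaction passes through the axle and exerts no torque about it; angular momentum about the axle is conserved through the impact.
I_p = ½(275)(2.43)² = 811.9 kg·m². Taking the sense of the child's angular momentum as positive, L_{child} = m v R = (38.4)(5.61)(2.43) = 523.5 kg·m²/s.
L_i = +I_p ω_p + m v R = +(811.9)(5.63) + 523.5 = 5095 kg·m²/s.
After sticking, I_f = I_p + m R² = 811.9 + (38.4)(2.43)² = 1039 kg·m².
ω_f = L_i / I_f = 5095 / 1039 = 4.905 rad/s.

|ω_f| ≈ 4.90 rad/s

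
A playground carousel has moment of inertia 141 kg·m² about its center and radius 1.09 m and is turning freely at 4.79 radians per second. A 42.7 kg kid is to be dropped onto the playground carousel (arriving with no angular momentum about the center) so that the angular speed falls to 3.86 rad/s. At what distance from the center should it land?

No external torque acts about the center; L_before = L_after.
I_p ω_i = (I_p + m r²) ω_f ⇒ m r² = I_p(ω_i/ω_f − 1) = 141.0(4.79/3.86 − 1) = 33.97 kg·m².
r = √(33.97/42.7) = 0.8920 m.

r ≈ 0.892 m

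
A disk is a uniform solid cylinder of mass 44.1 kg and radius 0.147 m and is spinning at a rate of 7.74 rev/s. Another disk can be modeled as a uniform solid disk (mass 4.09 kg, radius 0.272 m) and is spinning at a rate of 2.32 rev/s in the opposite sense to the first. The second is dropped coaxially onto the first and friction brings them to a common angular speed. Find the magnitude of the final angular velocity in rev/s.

No external torque acts about the common axis, so total angular momentum is conserved.
Moments of inertia: I_A = ½(44.1)(0.147)² = 0.4765 kg·m²; I_B = ½(4.09)(0.272)² = 0.1513 kg·m².
Taking A's sense as positive: L = (0.4765)(7.74) − (0.1513)(2.32) = 3.337 kg·m²·rev/s.
Combined I = 0.4765 + 0.1513 = 0.6278 kg·m².
ω_f = L / I = 3.337 / 0.6278 = 5.315 rev/s.

|ω_f| ≈ 5.32 rev/s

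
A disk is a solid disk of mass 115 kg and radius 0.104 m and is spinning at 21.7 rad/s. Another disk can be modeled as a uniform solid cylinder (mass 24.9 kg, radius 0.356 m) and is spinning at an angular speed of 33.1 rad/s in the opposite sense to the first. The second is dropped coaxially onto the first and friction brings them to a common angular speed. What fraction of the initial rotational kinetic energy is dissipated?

fraction ≈ 0.663

No external torque acts about the common axis, so total angular momentum is conserved.
Moments of inertia: I_A = ½(115)(0.104)² = 0.6219 kg·m²; I_B = ½(24.9)(0.356)² = 1.578 kg·m².
Taking A's sense as positive: L = (0.6219)(21.7) − (1.578)(33.1) = -38.73 kg·m²·rad/s.
Combined I = 0.6219 + 1.578 = 2.200 kg·m².
ω_f = L / I = -38.73 / 2.200 = -17.61 rad/s.
KE_i = ½ΣIω² = 1011 J; KE_f = ½(2.200)(17.61)² = 341.0 J.
Fraction dissipated = (KE_i − KE_f)/KE_i = 0.6627.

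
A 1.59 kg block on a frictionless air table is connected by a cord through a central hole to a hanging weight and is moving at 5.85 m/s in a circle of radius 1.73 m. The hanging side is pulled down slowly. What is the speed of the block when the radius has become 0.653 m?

v₂ ≈ 15.5 m/s

Central (radial) force ⇒ zero torque about the center ⇒ m v r is constant.
v₂ = v₁ r₁ / r₂ = (5.85)(1.73) / (0.653) = 15.50 m/s.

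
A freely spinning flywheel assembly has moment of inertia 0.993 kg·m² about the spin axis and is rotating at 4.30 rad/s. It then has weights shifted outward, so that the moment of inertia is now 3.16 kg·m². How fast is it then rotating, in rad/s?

With no external torque about the axis, L is conserved: I₁ω₁ = I₂ω₂.
ω₂ = I₁ω₁ / I₂ = (0.9930)(4.30 rad/s) / (3.160) = 1.351 rad/s.

ω₂ ≈ 1.35 rad/s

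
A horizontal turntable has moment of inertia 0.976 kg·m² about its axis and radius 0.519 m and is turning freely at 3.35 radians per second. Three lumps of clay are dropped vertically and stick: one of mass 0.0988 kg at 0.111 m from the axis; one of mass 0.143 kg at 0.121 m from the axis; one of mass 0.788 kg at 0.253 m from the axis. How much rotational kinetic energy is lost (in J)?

No external torque acts about the axis; L_before = L_after.
Added inertia Σmr² = (0.0988)(0.111)² + (0.143)(0.121)² + (0.788)(0.253)² = 0.05375 kg·m²; I_f = 0.9760 + 0.05375 = 1.030 kg·m².
ω_f = I_p ω_i / I_f = (0.9760)(3.35) / 1.030 = 3.175 rad/s.
KE_i = ½(0.9760)(3.350 rad/s)² = 5.477 J; KE_f = ½(1.030)(3.175)² = 5.191 J.

energy lost ≈ 0.286 J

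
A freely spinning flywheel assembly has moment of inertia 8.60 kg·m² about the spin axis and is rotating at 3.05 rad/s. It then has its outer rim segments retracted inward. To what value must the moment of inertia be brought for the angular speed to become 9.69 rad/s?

No external torque acts about the spin axis, so angular momentum is conserved.
I₂ = I₁ω₁ / ω₂ = (8.60)(3.05) / (9.69) = 2.707 kg·m².

I₂ ≈ 2.71 kg·m²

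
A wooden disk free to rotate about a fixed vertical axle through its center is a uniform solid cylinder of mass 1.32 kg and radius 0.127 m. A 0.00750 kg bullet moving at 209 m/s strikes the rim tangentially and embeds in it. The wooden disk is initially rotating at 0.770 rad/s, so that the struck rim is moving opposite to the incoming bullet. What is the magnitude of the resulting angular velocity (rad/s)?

|ω_f| ≈ 17.7 rad/s

The axle reaction passes through the axle and exerts no torque about it; angular momentum about the axle is conserved through the impact.
I_p = ½(1.32)(0.127)² = 0.01065 kg·m². Taking the sense of the bullet's angular momentum as positive, L_{bullet} = m v R = (0.00750)(209)(0.127) = 0.1991 kg·m²/s.
L_i = −I_p ω_p + m v R = −(0.01065)(0.770) + 0.1991 = 0.1909 kg·m²/s.
After sticking, I_f = I_p + m R² = 0.01065 + (0.00750)(0.127)² = 0.01077 kg·m².
ω_f = L_i / I_f = 0.1909 / 0.01077 = 17.73 rad/s.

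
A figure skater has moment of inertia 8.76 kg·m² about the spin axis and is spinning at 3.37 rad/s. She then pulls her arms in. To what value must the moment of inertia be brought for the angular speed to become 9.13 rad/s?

No external torque acts about the spin axis, so angular momentum is conserved.
I₂ = I₁ω₁ / ω₂ = (8.76)(3.37) / (9.13) = 3.233 kg·m².

I₂ ≈ 3.23 kg·m²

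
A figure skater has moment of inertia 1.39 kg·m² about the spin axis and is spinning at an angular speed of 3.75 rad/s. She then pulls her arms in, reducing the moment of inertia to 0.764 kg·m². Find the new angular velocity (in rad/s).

ω₂ ≈ 6.82 rad/s

Angular momentum about the spin axis is conserved since the torque about it is zero.
ω₂ = I₁ω₁ / I₂ = (1.390)(3.75 rad/s) / (0.7640) = 6.823 rad/s.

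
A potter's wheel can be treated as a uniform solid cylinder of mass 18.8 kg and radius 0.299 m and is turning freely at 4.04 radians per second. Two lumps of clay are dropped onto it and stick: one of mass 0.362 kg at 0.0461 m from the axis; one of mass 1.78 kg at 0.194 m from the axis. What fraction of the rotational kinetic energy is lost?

fraction ≈ 0.0746

No external torque acts about the axis; L_before = L_after.
I_p = ½(18.8)(0.299)² = 0.8404 kg·m².
Added inertia Σmr² = (0.362)(0.0461)² + (1.78)(0.194)² = 0.06776 kg·m²; I_f = 0.8404 + 0.06776 = 0.9081 kg·m².
ω_f = I_p ω_i / I_f = (0.8404)(4.04) / 0.9081 = 3.739 rad/s.
KE_i = ½(0.8404)(4.040 rad/s)² = 6.858 J; KE_f = ½(0.9081)(3.739)² = 6.346 J.
Fraction lost = 0.07462.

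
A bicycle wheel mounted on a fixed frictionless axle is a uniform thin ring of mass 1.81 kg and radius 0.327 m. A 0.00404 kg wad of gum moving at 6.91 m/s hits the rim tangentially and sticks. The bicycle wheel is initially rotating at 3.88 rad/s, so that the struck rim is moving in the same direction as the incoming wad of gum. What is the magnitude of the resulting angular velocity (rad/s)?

|ω_f| ≈ 3.92 rad/s

About the axle the impulsive forces during the collision are internal, so angular momentum about that axis is conserved.
I_p = (1.81)(0.327)² = 0.1935 kg·m². Taking the sense of the wad of gum's angular momentum as positive, L_{wad} = m v R = (0.00404)(6.91)(0.327) = 0.009129 kg·m²/s.
L_i = +I_p ω_p + m v R = +(0.1935)(3.88) + 0.009129 = 0.7601 kg·m²/s.
After sticking, I_f = I_p + m R² = 0.1935 + (0.00404)(0.327)² = 0.1940 kg·m².
ω_f = L_i / I_f = 0.7601 / 0.1940 = 3.918 rad/s.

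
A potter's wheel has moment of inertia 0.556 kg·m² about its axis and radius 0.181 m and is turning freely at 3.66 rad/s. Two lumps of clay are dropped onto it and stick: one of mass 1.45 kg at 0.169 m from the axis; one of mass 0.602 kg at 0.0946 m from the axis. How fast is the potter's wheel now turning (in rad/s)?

ω_f ≈ 3.38 rad/s

No external torque acts about the axis; L_before = L_after.
Added inertia Σmr² = (1.45)(0.169)² + (0.602)(0.0946)² = 0.04680 kg·m²; I_f = 0.5560 + 0.04680 = 0.6028 kg·m².
ω_f = I_p ω_i / I_f = (0.5560)(3.66) / 0.6028 = 3.376 rad/s.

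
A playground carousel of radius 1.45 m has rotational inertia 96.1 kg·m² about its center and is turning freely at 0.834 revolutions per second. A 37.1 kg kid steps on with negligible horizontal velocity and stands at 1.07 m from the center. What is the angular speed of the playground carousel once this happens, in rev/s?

The added mass arrives with no angular momentum about the center, and any external torque about the center is negligible, so the system's angular momentum is conserved.
Added inertia Σmr² = (37.1)(1.07)² = 42.48 kg·m²; I_f = 96.10 + 42.48 = 138.6 kg·m².
ω_f = I_p ω_i / I_f = (96.10)(0.834) / 138.6 = 0.5784 rev/s.

ω_f ≈ 0.578 rev/s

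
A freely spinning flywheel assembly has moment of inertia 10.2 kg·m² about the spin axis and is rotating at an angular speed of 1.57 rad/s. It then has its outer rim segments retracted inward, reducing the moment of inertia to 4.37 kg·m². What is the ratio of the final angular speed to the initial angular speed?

Angular momentum about the spin axis is conserved since the torque about it is zero.
ω₂/ω₁ = I₁/I₂ = 10.20 / 4.370 = 2.334.

ω₂/ω₁ ≈ 2.33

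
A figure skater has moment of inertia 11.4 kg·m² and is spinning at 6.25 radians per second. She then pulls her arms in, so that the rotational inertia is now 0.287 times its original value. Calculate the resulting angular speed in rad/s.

ω₂ ≈ 21.8 rad/s

No external torque acts about the spin axis, so angular momentum is conserved.
I₂ = 0.287 × 11.4 = 3.272 kg·m².
ω₂ = I₁ω₁ / I₂ = (11.40)(6.25 rad/s) / (3.272) = 21.78 rad/s.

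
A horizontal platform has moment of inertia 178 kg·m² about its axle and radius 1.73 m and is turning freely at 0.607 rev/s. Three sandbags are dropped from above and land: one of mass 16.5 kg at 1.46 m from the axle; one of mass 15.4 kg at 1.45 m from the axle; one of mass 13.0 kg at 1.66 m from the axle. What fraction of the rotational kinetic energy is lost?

The added mass arrives with no angular momentum about the axle, and any external torque about the axle is negligible, so the system's angular momentum is conserved.
Added inertia Σmr² = (16.5)(1.46)² + (15.4)(1.45)² + (13.0)(1.66)² = 103.4 kg·m²; I_f = 178.0 + 103.4 = 281.4 kg·m².
ω_f = I_p ω_i / I_f = (178.0)(0.607) / 281.4 = 0.3840 rev/s.
KE_i = ½(178.0)(3.814 rad/s)² = 1295 J; KE_f = ½(281.4)(2.413)² = 819.0 J.
Fraction lost = 0.3674.

fraction ≈ 0.367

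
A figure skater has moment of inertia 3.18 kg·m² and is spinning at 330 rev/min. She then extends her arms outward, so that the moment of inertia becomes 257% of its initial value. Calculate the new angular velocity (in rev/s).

ω₂ ≈ 2.14 rev/s

No external torque acts about the spin axis, so angular momentum is conserved.
I₂ = 2.57 × 3.18 = 8.173 kg·m².
ω₂ = I₁ω₁ / I₂ = (3.180)(330 rpm) / (8.173) = 128.4 rpm = 2.140 rev/s.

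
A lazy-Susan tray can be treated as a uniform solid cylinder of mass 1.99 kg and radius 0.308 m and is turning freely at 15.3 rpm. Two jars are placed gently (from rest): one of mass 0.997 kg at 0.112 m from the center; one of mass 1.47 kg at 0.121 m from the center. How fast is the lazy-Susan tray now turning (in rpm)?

No external torque acts about the center; L_before = L_after.
I_p = ½(1.99)(0.308)² = 0.09439 kg·m².
Added inertia Σmr² = (0.997)(0.112)² + (1.47)(0.121)² = 0.03403 kg·m²; I_f = 0.09439 + 0.03403 = 0.1284 kg·m².
ω_f = I_p ω_i / I_f = (0.09439)(15.3) / 0.1284 = 11.25 rpm.

ω_f ≈ 11.2 rpm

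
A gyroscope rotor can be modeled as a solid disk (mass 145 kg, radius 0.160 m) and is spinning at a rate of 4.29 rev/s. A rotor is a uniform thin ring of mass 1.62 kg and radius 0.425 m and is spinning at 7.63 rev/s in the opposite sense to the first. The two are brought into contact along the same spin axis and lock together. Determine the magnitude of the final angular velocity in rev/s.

The coupling torques are internal; angular momentum about the shared axis is conserved.
Moments of inertia: I_A = ½(145)(0.160)² = 1.856 kg·m²; I_B = (1.62)(0.425)² = 0.2926 kg·m².
Taking A's sense as positive: L = (1.856)(4.29) − (0.2926)(7.63) = 5.730 kg·m²·rev/s.
Combined I = 1.856 + 0.2926 = 2.149 kg·m².
ω_f = L / I = 5.730 / 2.149 = 2.667 rev/s.

|ω_f| ≈ 2.67 rev/s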